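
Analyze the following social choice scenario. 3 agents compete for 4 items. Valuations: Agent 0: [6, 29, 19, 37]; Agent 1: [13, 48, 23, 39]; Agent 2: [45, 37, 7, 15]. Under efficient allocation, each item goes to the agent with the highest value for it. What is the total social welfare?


Step 1: For each item, find the maximum value among all agents.
Step 2: Item 0 -> Agent 2 (value 45)
Step 3: Item 1 -> Agent 1 (value 48)
Step 4: Item 2 -> Agent 1 (value 23)
Step 5: Item 3 -> Agent 1 (value 39)
Step 6: Total welfare = 45 + 48 + 23 + 39 = 155

155


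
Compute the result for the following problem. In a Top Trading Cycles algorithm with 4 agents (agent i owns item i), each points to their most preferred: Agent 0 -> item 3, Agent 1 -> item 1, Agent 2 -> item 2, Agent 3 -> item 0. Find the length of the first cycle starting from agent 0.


Step 1: Trace the pointer graph from agent 0: 0 -> 3 -> 0
Step 2: A cycle is detected when we revisit agent 0
Step 3: The cycle is: 0 -> 3 -> 0
Step 4: Cycle length = 2

2


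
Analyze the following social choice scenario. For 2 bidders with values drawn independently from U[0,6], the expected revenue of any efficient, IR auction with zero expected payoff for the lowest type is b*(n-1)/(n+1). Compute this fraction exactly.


Step 1: By Revenue Equivalence, expected revenue = b*(n-1)/(n+1)
Step 2: Substituting n = 2, b = 6
Step 3: Revenue = 6*(2-1)/(2+1) = 6*1/3
Step 4: Revenue = 6/3 = 2

2


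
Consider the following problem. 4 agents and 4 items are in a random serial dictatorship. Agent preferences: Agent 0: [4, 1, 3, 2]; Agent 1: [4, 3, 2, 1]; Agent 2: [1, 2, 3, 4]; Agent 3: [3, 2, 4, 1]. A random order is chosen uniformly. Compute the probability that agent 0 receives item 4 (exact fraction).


Step 1: Agent 0 wants item 4
Step 2: There are 24 possible orderings of agents
Step 3: In 12 orderings, agent 0 gets item 4
Step 4: Probability = 12/24 = 1/2

1/2


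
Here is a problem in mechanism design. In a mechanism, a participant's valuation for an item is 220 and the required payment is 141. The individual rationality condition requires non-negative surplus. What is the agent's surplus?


Step 1: Surplus = value - payment = 220 - 141 = 79
Step 2: IR is satisfied (surplus >= 0)

79


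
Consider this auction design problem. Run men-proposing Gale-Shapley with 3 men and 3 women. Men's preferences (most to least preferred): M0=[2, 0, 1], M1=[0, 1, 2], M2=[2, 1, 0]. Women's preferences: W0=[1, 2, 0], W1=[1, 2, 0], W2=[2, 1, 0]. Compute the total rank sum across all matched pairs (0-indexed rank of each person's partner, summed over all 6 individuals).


Step 1: Run Gale-Shapley (men propose, women hold best offer):
  M0 proposes to W2; she accepts
  M1 proposes to W0; she accepts
  M2 proposes to W2; she switches from M0
  M0 proposes to W0; rejected
  M0 proposes to W1; she accepts
Step 2: Final matching: W0-M1, W1-M0, W2-M2
Step 3: 0-indexed ranks (man's rank of his match, then woman's): 0 + 0 + 2 + 2 + 0 + 0
Step 4: Total rank sum = 4

4


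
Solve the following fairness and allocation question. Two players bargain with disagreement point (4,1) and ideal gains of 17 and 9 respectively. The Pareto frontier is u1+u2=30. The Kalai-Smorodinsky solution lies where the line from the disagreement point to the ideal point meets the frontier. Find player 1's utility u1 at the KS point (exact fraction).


Step 1: At the KS point, (u1-d1)/r1 = (u2-d2)/r2 = t and u1+u2 = 30
Step 2: u1 = d1 + r1*t and u2 = d2 + r2*t, so (d1 + r1*t) + (d2 + r2*t) = 30
Step 3: t = (30 - 4 - 1)/(17 + 9) = 25/26
Step 4: u1 = d1 + r1*t = 4 + 17 * 25/26 = 529/26
Step 5: (Check: u2 = d2 + r2*t = 251/26; u1+u2 = 529/26 + 251/26 = 30, on the frontier.)

529/26


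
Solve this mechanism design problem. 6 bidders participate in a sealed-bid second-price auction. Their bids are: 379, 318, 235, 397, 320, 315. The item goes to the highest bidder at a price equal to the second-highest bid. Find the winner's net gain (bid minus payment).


Step 1: Sort bids in descending order: 397, 379, 320, 318, 315, 235
Step 2: The winning bid is the highest: 397
Step 3: The payment equals the second-highest bid: 379
Step 4: Surplus = winner's bid - payment = 397 - 379 = 18

18


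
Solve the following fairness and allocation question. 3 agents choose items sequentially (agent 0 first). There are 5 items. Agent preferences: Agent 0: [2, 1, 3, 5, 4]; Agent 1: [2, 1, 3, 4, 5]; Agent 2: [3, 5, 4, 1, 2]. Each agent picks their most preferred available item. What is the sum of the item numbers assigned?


Step 1: Agent 0 picks item 2
Step 2: Agent 1 picks item 1
Step 3: Agent 2 picks item 3
Step 4: Sum = 2 + 1 + 3 = 6

6


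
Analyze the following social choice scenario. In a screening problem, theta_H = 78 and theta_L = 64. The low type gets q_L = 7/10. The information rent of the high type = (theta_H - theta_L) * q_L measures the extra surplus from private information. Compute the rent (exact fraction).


Step 1: theta_H - theta_L = 78 - 64 = 14
Step 2: Information rent = (theta_H - theta_L) * q_L
Step 3: = 14 * 7/10
Step 4: = 49/5

49/5


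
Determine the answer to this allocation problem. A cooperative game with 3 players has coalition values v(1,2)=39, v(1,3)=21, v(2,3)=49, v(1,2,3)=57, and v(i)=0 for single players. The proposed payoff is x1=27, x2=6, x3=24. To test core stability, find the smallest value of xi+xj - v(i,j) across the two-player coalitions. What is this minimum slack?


Step 1: Slack for coalition (1,2): x1+x2 - v12 = 33 - 39 = -6
Step 2: Slack for coalition (1,3): x1+x3 - v13 = 51 - 21 = 30
Step 3: Slack for coalition (2,3): x2+x3 - v23 = 30 - 49 = -19
Step 4: Minimum slack = min(-6, 30, -19) = -19, attained by (2,3); coalition (2,3) can block (slack < 0), so the allocation is not in the core

-19


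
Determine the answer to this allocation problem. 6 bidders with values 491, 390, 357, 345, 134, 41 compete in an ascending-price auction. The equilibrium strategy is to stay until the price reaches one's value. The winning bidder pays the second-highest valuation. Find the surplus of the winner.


Step 1: Identify the highest value: 491
Step 2: Identify the second-highest value: 390
Step 3: The final price = second-highest value = 390
Step 4: Surplus = 491 - 390 = 101

101


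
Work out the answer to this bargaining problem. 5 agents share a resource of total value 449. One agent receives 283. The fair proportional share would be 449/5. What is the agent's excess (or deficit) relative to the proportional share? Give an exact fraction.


Step 1: Proportional share = 449/5
Step 2: Agent's actual allocation = 283
Step 3: Excess = 283 - 449/5 = 966/5

966/5


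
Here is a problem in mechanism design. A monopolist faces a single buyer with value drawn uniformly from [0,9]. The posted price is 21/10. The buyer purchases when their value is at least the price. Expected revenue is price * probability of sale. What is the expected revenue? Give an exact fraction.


Step 1: Posted price r = 21/10, value support [0,9]
Step 2: P(v >= r) = (9 - 21/10)/9 = 23/30
Step 3: Expected revenue = r * P(v >= r) = 21/10 * 23/30
Step 4: Revenue = 161/100

161/100


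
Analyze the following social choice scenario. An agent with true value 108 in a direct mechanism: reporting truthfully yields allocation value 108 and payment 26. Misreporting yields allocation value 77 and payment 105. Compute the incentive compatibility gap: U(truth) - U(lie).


Step 1: U(truth) = value - payment = 108 - 26 = 82
Step 2: U(lie) = allocation - payment = 77 - 105 = -28
Step 3: IC gap = 82 - (-28) = 110

110


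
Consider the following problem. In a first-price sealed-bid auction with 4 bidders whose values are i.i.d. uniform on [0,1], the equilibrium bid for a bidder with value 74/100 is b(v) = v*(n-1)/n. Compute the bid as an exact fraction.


Step 1: The symmetric BNE bidding function is b(v) = v * (n-1) / n
Step 2: Substitute v = 37/50 and n = 4
Step 3: b = 37/50 * 3/4
Step 4: b = 111/200

111/200


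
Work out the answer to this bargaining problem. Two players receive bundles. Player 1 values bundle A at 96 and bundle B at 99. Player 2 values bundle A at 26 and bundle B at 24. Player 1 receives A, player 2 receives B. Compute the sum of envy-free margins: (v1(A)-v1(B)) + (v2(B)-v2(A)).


Step 1: Player 1's margin = v1(A) - v1(B) = 96 - 99 = -3
Step 2: Player 2's margin = v2(B) - v2(A) = 24 - 26 = -2
Step 3: Total margin = -3 + -2 = -5

-5


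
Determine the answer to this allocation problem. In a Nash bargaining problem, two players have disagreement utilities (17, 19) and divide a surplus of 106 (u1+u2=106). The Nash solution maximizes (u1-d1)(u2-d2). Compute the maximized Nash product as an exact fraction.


Step 1: The Nash solution splits surplus symmetrically above the disagreement point
Step 2: u1 = (total + d1 - d2)/2 = (106 + 17 - 19)/2 = 52
Step 3: u2 = (total - d1 + d2)/2 = (106 - 17 + 19)/2 = 54
Step 4: Nash product = (52 - 17) * (54 - 19)
Step 5: = 35 * 35 = 1225

1225


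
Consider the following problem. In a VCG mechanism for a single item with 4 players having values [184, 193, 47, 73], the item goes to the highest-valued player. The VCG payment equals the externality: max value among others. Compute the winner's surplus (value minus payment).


Step 1: The winner is the agent with the highest value: agent 1 with value 193
Step 2: Values of other agents: [184, 47, 73]
Step 3: VCG payment = max of others' values = 184
Step 4: Surplus = 193 - 184 = 9

9


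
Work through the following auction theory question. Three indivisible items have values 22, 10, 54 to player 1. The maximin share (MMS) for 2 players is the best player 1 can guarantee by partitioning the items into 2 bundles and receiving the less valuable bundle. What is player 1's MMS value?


Step 1: Item values = 22, 10, 54
Step 2: Enumerate all 2-bundle partitions and take the smaller bundle:
  Partition 1: {22} vs {10,54} -> bundles 22, 64; min = 22
  Partition 2: {10} vs {22,54} -> bundles 10, 76; min = 10
  Partition 3: {54} vs {22,10} -> bundles 54, 32; min = 32
Step 3: MMS = max(22, 10, 32) = 32

32


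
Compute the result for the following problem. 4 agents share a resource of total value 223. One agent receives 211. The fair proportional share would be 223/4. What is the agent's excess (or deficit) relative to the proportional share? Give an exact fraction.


Step 1: Proportional share = 223/4
Step 2: Agent's actual allocation = 211
Step 3: Excess = 211 - 223/4 = 621/4

621/4


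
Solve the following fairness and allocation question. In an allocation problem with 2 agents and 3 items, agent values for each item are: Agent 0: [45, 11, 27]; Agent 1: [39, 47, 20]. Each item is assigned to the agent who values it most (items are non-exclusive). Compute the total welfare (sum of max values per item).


Step 1: For each item, find the maximum value among all agents.
Step 2: Item 0 -> Agent 0 (value 45)
Step 3: Item 1 -> Agent 1 (value 47)
Step 4: Item 2 -> Agent 0 (value 27)
Step 5: Total welfare = 45 + 47 + 27 = 119

119


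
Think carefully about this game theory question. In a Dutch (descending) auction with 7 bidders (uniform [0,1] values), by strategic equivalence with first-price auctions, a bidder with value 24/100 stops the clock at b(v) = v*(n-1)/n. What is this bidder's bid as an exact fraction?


Step 1: Dutch auctions are strategically equivalent to first-price auctions
Step 2: The equilibrium bid is b(v) = v*(n-1)/n
Step 3: b = 6/25 * 6/7
Step 4: b = 36/175

36/175


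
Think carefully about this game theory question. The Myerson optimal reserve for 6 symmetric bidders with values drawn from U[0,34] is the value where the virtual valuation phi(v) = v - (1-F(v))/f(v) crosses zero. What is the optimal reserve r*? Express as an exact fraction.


Step 1: For U[0,34], F(v) = v/34 and f(v) = 1/34
Step 2: phi(v) = v - (1 - v/34)/(1/34) = v - (34 - v) = 2v - 34
Step 3: Set phi(r*) = 0: 2r* - 34 = 0
Step 4: r* = 34/2 = 17 (the number of bidders n = 6 does not enter)

17


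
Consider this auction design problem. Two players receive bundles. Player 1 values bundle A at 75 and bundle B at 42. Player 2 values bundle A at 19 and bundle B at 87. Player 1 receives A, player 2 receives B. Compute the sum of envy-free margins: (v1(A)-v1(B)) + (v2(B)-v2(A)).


Step 1: Player 1's margin = v1(A) - v1(B) = 75 - 42 = 33
Step 2: Player 2's margin = v2(B) - v2(A) = 87 - 19 = 68
Step 3: Total margin = 33 + 68 = 101

101


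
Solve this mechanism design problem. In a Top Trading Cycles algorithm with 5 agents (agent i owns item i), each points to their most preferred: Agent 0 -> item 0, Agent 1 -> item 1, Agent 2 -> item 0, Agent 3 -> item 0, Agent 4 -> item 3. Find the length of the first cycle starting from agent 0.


Step 1: Trace the pointer graph from agent 0: 0 -> 0
Step 2: A cycle is detected when we revisit agent 0
Step 3: The cycle is: 0 -> 0
Step 4: Cycle length = 1

1


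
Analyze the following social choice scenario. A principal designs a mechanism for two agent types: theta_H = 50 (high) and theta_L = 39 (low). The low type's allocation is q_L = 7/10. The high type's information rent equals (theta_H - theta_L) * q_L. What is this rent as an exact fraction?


Step 1: theta_H - theta_L = 50 - 39 = 11
Step 2: Information rent = (theta_H - theta_L) * q_L
Step 3: = 11 * 7/10
Step 4: = 77/10

77/10


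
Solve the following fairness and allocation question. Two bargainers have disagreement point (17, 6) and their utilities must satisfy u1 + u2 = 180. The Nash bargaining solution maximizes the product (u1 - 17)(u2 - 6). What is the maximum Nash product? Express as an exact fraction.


Step 1: The Nash solution splits surplus symmetrically above the disagreement point
Step 2: u1 = (total + d1 - d2)/2 = (180 + 17 - 6)/2 = 191/2
Step 3: u2 = (total - d1 + d2)/2 = (180 - 17 + 6)/2 = 169/2
Step 4: Nash product = (191/2 - 17) * (169/2 - 6)
Step 5: = 157/2 * 157/2 = 24649/4

24649/4


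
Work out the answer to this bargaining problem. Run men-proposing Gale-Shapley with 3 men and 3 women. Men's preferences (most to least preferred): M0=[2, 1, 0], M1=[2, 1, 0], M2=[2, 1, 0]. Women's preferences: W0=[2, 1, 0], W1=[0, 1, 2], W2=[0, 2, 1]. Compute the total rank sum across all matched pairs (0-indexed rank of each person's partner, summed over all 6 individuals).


Step 1: Run Gale-Shapley (men propose, women hold best offer):
  M0 proposes to W2; she accepts
  M1 proposes to W2; rejected
  M1 proposes to W1; she accepts
  M2 proposes to W2; rejected
  M2 proposes to W1; rejected
  M2 proposes to W0; she accepts
Step 2: Final matching: W0-M2, W1-M1, W2-M0
Step 3: 0-indexed ranks (man's rank of his match, then woman's): 2 + 0 + 1 + 1 + 0 + 0
Step 4: Total rank sum = 4

4


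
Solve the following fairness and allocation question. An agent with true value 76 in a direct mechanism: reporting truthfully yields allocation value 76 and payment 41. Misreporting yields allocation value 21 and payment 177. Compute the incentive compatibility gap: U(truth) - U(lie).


Step 1: U(truth) = value - payment = 76 - 41 = 35
Step 2: U(lie) = allocation - payment = 21 - 177 = -156
Step 3: IC gap = 35 - (-156) = 191

191


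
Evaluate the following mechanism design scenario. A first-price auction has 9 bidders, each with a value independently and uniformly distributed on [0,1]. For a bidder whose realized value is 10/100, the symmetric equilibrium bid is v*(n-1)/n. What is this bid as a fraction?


Step 1: The symmetric BNE bidding function is b(v) = v * (n-1) / n
Step 2: Substitute v = 1/10 and n = 9
Step 3: b = 1/10 * 8/9
Step 4: b = 4/45

4/45


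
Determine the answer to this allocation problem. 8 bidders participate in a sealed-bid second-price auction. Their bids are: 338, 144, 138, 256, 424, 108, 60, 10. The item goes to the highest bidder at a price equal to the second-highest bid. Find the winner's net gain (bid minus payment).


Step 1: Sort bids in descending order: 424, 338, 256, 144, 138, 108, 60, 10
Step 2: The winning bid is the highest: 424
Step 3: The payment equals the second-highest bid: 338
Step 4: Surplus = winner's bid - payment = 424 - 338 = 86

86


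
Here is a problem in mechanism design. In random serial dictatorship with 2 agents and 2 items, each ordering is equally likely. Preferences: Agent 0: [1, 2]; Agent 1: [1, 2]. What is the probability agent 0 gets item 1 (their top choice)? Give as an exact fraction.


Step 1: Agent 0 wants item 1
Step 2: There are 2 possible orderings of agents
Step 3: In 1 orderings, agent 0 gets item 1
Step 4: Probability = 1/2

1/2


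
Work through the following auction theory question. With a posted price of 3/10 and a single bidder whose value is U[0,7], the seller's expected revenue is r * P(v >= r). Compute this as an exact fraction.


Step 1: Posted price r = 3/10, value support [0,7]
Step 2: P(v >= r) = (7 - 3/10)/7 = 67/70
Step 3: Expected revenue = r * P(v >= r) = 3/10 * 67/70
Step 4: Revenue = 201/700

201/700


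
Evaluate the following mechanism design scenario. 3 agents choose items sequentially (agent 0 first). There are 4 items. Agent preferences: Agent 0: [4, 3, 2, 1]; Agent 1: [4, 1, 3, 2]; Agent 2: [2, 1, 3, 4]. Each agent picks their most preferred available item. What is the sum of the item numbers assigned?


Step 1: Agent 0 picks item 4
Step 2: Agent 1 picks item 1
Step 3: Agent 2 picks item 2
Step 4: Sum = 4 + 1 + 2 = 7

7


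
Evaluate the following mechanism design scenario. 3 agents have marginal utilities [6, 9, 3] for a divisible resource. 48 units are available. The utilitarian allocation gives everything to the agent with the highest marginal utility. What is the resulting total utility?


Step 1: The marginal utilities are [6, 9, 3]
Step 2: The highest marginal utility is 9
Step 3: All 48 units go to that agent
Step 4: Total utility = 9 * 48 = 432

432


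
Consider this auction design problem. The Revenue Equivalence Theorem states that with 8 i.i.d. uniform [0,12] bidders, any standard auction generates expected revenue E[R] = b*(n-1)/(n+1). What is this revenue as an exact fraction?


Step 1: By Revenue Equivalence, expected revenue = b*(n-1)/(n+1)
Step 2: Substituting n = 8, b = 12
Step 3: Revenue = 12*(8-1)/(8+1) = 12*7/9
Step 4: Revenue = 84/9 = 28/3

28/3


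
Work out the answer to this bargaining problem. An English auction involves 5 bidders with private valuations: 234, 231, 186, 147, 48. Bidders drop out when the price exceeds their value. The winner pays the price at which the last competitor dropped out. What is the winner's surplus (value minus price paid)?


Step 1: Identify the highest value: 234
Step 2: Identify the second-highest value: 231
Step 3: The final price = second-highest value = 231
Step 4: Surplus = 234 - 231 = 3

3


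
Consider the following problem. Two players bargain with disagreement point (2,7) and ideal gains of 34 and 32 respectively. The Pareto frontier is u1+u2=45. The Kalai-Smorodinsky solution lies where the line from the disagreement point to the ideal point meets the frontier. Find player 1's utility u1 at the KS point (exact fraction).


Step 1: At the KS point, (u1-d1)/r1 = (u2-d2)/r2 = t and u1+u2 = 45
Step 2: u1 = d1 + r1*t and u2 = d2 + r2*t, so (d1 + r1*t) + (d2 + r2*t) = 45
Step 3: t = (45 - 2 - 7)/(34 + 32) = 36/66 = 6/11
Step 4: u1 = d1 + r1*t = 2 + 34 * 6/11 = 226/11
Step 5: (Check: u2 = d2 + r2*t = 269/11; u1+u2 = 226/11 + 269/11 = 45, on the frontier.)

226/11


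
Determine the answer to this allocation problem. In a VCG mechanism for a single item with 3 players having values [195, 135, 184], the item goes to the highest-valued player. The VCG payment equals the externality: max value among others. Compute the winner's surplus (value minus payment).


Step 1: The winner is the agent with the highest value: agent 0 with value 195
Step 2: Values of other agents: [135, 184]
Step 3: VCG payment = max of others' values = 184
Step 4: Surplus = 195 - 184 = 11

11


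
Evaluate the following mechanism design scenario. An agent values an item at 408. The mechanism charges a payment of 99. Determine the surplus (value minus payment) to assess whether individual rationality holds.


Step 1: Surplus = value - payment = 408 - 99 = 309
Step 2: IR is satisfied (surplus >= 0)

309


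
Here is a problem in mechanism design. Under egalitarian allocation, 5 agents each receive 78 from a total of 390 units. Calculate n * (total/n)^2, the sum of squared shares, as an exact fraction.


Step 1: Each agent's share = 390/5 = 78
Step 2: Square of each share = (78)^2 = 6084
Step 3: Sum of squares = 5 * 6084 = 30420

30420


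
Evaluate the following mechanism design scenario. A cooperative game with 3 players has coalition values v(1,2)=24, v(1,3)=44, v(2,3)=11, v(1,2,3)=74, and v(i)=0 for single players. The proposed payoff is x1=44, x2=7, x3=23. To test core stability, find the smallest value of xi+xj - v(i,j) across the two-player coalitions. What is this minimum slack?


Step 1: Slack for coalition (1,2): x1+x2 - v12 = 51 - 24 = 27
Step 2: Slack for coalition (1,3): x1+x3 - v13 = 67 - 44 = 23
Step 3: Slack for coalition (2,3): x2+x3 - v23 = 30 - 11 = 19
Step 4: Minimum slack = min(27, 23, 19) = 19, attained by (2,3); no pair can gain by deviating, so the allocation is in the core

19


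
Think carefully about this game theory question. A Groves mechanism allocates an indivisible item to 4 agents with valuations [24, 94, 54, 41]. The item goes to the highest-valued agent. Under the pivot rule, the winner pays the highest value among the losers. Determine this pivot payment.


Step 1: The efficient winner is agent 1 with value 94
Step 2: Other agents' values: [24, 54, 41]
Step 3: Pivot payment = max(others) = 54
Step 4: The winner pays 54

54


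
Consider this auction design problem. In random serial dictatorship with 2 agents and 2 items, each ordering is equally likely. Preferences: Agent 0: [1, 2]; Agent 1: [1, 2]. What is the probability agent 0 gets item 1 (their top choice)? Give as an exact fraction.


Step 1: Agent 0 wants item 1
Step 2: There are 2 possible orderings of agents
Step 3: In 1 orderings, agent 0 gets item 1
Step 4: Probability = 1/2

1/2


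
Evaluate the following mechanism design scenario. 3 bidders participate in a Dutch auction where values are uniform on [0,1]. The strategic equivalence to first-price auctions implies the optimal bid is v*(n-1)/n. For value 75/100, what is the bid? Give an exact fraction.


Step 1: Dutch auctions are strategically equivalent to first-price auctions
Step 2: The equilibrium bid is b(v) = v*(n-1)/n
Step 3: b = 3/4 * 2/3
Step 4: b = 1/2

1/2


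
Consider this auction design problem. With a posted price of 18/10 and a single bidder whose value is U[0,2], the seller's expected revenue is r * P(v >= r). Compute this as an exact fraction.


Step 1: Posted price r = 9/5, value support [0,2]
Step 2: P(v >= r) = (2 - 9/5)/2 = 1/10
Step 3: Expected revenue = r * P(v >= r) = 9/5 * 1/10
Step 4: Revenue = 9/50

9/50


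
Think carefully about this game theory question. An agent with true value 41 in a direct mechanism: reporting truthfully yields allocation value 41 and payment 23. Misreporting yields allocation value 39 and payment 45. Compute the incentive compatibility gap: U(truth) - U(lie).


Step 1: U(truth) = value - payment = 41 - 23 = 18
Step 2: U(lie) = allocation - payment = 39 - 45 = -6
Step 3: IC gap = 18 - (-6) = 24

24


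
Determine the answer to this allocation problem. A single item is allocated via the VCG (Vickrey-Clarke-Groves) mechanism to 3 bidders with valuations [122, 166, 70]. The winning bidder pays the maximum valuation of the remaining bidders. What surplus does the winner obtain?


Step 1: The winner is the agent with the highest value: agent 1 with value 166
Step 2: Values of other agents: [122, 70]
Step 3: VCG payment = max of others' values = 122
Step 4: Surplus = 166 - 122 = 44

44


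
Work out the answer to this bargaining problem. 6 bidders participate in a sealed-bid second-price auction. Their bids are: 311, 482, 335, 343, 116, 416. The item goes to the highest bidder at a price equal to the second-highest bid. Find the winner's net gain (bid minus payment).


Step 1: Sort bids in descending order: 482, 416, 343, 335, 311, 116
Step 2: The winning bid is the highest: 482
Step 3: The payment equals the second-highest bid: 416
Step 4: Surplus = winner's bid - payment = 482 - 416 = 66

66


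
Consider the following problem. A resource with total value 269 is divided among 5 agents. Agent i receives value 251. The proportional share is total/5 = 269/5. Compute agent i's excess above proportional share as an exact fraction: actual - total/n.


Step 1: Proportional share = 269/5
Step 2: Agent's actual allocation = 251
Step 3: Excess = 251 - 269/5 = 986/5

986/5


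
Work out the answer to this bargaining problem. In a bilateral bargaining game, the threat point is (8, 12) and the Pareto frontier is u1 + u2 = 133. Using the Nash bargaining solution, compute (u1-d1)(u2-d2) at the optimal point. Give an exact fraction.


Step 1: The Nash solution splits surplus symmetrically above the disagreement point
Step 2: u1 = (total + d1 - d2)/2 = (133 + 8 - 12)/2 = 129/2
Step 3: u2 = (total - d1 + d2)/2 = (133 - 8 + 12)/2 = 137/2
Step 4: Nash product = (129/2 - 8) * (137/2 - 12)
Step 5: = 113/2 * 113/2 = 12769/4

12769/4


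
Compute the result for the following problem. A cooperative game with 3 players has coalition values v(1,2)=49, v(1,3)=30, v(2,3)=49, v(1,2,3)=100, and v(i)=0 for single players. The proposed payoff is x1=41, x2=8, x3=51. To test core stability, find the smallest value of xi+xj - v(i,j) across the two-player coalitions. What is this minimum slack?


Step 1: Slack for coalition (1,2): x1+x2 - v12 = 49 - 49 = 0
Step 2: Slack for coalition (1,3): x1+x3 - v13 = 92 - 30 = 62
Step 3: Slack for coalition (2,3): x2+x3 - v23 = 59 - 49 = 10
Step 4: Minimum slack = min(0, 62, 10) = 0, attained by (1,2); no pair can gain by deviating, so the allocation is in the core

0


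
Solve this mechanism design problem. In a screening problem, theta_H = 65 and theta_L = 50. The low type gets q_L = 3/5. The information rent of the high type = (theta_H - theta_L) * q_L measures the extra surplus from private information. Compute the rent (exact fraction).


Step 1: theta_H - theta_L = 65 - 50 = 15
Step 2: Information rent = (theta_H - theta_L) * q_L
Step 3: = 15 * 3/5
Step 4: = 9

9


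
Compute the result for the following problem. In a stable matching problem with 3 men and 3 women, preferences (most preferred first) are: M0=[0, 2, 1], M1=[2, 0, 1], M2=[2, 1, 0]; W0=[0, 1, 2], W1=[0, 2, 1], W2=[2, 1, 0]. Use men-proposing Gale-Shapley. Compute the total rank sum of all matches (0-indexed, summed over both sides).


Step 1: Run Gale-Shapley (men propose, women hold best offer):
  M0 proposes to W0; she accepts
  M1 proposes to W2; she accepts
  M2 proposes to W2; she switches from M1
  M1 proposes to W0; rejected
  M1 proposes to W1; she accepts
Step 2: Final matching: W0-M0, W1-M1, W2-M2
Step 3: 0-indexed ranks (man's rank of his match, then woman's): 0 + 0 + 2 + 2 + 0 + 0
Step 4: Total rank sum = 4

4


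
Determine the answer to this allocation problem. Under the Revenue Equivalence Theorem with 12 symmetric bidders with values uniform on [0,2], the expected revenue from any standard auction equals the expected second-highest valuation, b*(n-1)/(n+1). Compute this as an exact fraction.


Step 1: By Revenue Equivalence, expected revenue = b*(n-1)/(n+1)
Step 2: Substituting n = 12, b = 2
Step 3: Revenue = 2*(12-1)/(12+1) = 2*11/13
Step 4: Revenue = 22/13

22/13


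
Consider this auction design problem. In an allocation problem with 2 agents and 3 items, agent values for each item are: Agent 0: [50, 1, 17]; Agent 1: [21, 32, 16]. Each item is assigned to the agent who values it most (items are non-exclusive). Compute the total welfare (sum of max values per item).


Step 1: For each item, find the maximum value among all agents.
Step 2: Item 0 -> Agent 0 (value 50)
Step 3: Item 1 -> Agent 1 (value 32)
Step 4: Item 2 -> Agent 0 (value 17)
Step 5: Total welfare = 50 + 32 + 17 = 99

99


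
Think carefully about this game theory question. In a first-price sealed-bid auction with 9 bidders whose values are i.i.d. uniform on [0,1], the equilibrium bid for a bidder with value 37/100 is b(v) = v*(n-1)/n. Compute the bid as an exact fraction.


Step 1: The symmetric BNE bidding function is b(v) = v * (n-1) / n
Step 2: Substitute v = 37/100 and n = 9
Step 3: b = 37/100 * 8/9
Step 4: b = 74/225

74/225


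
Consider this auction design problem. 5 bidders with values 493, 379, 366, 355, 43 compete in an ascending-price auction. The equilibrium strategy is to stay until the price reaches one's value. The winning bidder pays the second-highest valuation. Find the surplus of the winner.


Step 1: Identify the highest value: 493
Step 2: Identify the second-highest value: 379
Step 3: The final price = second-highest value = 379
Step 4: Surplus = 493 - 379 = 114

114


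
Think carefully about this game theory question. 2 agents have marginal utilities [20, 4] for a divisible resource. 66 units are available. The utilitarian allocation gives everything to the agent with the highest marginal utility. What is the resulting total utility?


Step 1: The marginal utilities are [20, 4]
Step 2: The highest marginal utility is 20
Step 3: All 66 units go to that agent
Step 4: Total utility = 20 * 66 = 1320

1320


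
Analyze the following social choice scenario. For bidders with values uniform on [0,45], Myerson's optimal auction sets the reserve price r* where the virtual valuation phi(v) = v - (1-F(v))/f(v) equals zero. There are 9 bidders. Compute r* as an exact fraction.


Step 1: For U[0,45], F(v) = v/45 and f(v) = 1/45
Step 2: phi(v) = v - (1 - v/45)/(1/45) = v - (45 - v) = 2v - 45
Step 3: Set phi(r*) = 0: 2r* - 45 = 0
Step 4: r* = 45/2 (the number of bidders n = 9 does not enter)

45/2


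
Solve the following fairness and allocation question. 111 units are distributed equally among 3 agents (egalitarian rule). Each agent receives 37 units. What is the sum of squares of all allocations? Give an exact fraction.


Step 1: Each agent's share = 111/3 = 37
Step 2: Square of each share = (37)^2 = 1369
Step 3: Sum of squares = 3 * 1369 = 4107

4107


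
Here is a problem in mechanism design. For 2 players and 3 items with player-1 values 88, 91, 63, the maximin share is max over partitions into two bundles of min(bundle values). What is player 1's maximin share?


Step 1: Item values = 88, 91, 63
Step 2: Enumerate all 2-bundle partitions and take the smaller bundle:
  Partition 1: {88} vs {91,63} -> bundles 88, 154; min = 88
  Partition 2: {91} vs {88,63} -> bundles 91, 151; min = 91
  Partition 3: {63} vs {88,91} -> bundles 63, 179; min = 63
Step 3: MMS = max(88, 91, 63) = 91

91


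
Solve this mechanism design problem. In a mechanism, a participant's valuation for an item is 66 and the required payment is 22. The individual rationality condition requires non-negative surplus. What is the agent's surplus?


Step 1: Surplus = value - payment = 66 - 22 = 44
Step 2: IR is satisfied (surplus >= 0)

44


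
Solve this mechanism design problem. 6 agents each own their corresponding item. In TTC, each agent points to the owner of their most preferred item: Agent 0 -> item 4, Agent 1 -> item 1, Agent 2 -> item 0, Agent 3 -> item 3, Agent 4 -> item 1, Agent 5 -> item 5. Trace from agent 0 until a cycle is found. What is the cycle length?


Step 1: Trace the pointer graph from agent 0: 0 -> 4 -> 1 -> 1
Step 2: A cycle is detected when we revisit agent 1
Step 3: The cycle is: 1 -> 1
Step 4: Cycle length = 1

1


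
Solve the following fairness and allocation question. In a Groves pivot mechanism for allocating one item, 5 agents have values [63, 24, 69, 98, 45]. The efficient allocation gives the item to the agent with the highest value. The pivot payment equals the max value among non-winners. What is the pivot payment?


Step 1: The efficient winner is agent 3 with value 98
Step 2: Other agents' values: [63, 24, 69, 45]
Step 3: Pivot payment = max(others) = 69
Step 4: The winner pays 69

69


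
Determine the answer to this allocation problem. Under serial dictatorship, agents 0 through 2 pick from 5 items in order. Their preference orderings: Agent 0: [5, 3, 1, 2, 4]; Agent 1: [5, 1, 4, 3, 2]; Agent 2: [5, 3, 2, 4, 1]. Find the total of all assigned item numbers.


Step 1: Agent 0 picks item 5
Step 2: Agent 1 picks item 1
Step 3: Agent 2 picks item 3
Step 4: Sum = 5 + 1 + 3 = 9

9


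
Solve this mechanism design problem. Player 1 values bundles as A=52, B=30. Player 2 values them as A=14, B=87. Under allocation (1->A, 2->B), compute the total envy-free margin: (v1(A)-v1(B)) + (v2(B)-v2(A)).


Step 1: Player 1's margin = v1(A) - v1(B) = 52 - 30 = 22
Step 2: Player 2's margin = v2(B) - v2(A) = 87 - 14 = 73
Step 3: Total margin = 22 + 73 = 95

95


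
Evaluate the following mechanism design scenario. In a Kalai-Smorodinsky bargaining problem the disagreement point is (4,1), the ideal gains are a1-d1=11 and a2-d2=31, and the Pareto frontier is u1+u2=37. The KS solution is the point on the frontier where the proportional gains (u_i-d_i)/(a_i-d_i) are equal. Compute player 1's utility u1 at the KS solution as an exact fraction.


Step 1: At the KS point, (u1-d1)/r1 = (u2-d2)/r2 = t and u1+u2 = 37
Step 2: u1 = d1 + r1*t and u2 = d2 + r2*t, so (d1 + r1*t) + (d2 + r2*t) = 37
Step 3: t = (37 - 4 - 1)/(11 + 31) = 32/42 = 16/21
Step 4: u1 = d1 + r1*t = 4 + 11 * 16/21 = 260/21
Step 5: (Check: u2 = d2 + r2*t = 517/21; u1+u2 = 260/21 + 517/21 = 37, on the frontier.)

260/21


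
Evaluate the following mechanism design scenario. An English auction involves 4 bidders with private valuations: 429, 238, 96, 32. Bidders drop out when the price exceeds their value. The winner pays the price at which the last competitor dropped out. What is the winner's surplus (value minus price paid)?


Step 1: Identify the highest value: 429
Step 2: Identify the second-highest value: 238
Step 3: The final price = second-highest value = 238
Step 4: Surplus = 429 - 238 = 191

191


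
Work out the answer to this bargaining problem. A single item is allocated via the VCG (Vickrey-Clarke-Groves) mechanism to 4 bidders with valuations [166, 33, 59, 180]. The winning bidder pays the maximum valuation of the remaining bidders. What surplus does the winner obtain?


Step 1: The winner is the agent with the highest value: agent 3 with value 180
Step 2: Values of other agents: [166, 33, 59]
Step 3: VCG payment = max of others' values = 166
Step 4: Surplus = 180 - 166 = 14

14


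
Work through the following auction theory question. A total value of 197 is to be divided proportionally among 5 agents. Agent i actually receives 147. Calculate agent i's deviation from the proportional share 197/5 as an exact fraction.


Step 1: Proportional share = 197/5
Step 2: Agent's actual allocation = 147
Step 3: Excess = 147 - 197/5 = 538/5

538/5


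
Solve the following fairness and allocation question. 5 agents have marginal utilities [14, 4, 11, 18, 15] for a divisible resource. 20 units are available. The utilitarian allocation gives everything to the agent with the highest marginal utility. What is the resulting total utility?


Step 1: The marginal utilities are [14, 4, 11, 18, 15]
Step 2: The highest marginal utility is 18
Step 3: All 20 units go to that agent
Step 4: Total utility = 18 * 20 = 360

360


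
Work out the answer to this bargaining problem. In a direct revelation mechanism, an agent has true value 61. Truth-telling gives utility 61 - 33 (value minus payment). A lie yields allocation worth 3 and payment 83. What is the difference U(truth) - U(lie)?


Step 1: U(truth) = value - payment = 61 - 33 = 28
Step 2: U(lie) = allocation - payment = 3 - 83 = -80
Step 3: IC gap = 28 - (-80) = 108

108


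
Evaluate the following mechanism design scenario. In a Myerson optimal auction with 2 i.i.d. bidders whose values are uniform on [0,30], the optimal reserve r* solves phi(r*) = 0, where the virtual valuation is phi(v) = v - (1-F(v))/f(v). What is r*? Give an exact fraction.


Step 1: For U[0,30], F(v) = v/30 and f(v) = 1/30
Step 2: phi(v) = v - (1 - v/30)/(1/30) = v - (30 - v) = 2v - 30
Step 3: Set phi(r*) = 0: 2r* - 30 = 0
Step 4: r* = 30/2 = 15 (the number of bidders n = 2 does not enter)

15


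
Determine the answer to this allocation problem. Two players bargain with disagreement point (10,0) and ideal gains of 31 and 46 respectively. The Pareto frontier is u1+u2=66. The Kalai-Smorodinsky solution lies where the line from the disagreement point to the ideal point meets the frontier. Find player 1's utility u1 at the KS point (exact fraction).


Step 1: At the KS point, (u1-d1)/r1 = (u2-d2)/r2 = t and u1+u2 = 66
Step 2: u1 = d1 + r1*t and u2 = d2 + r2*t, so (d1 + r1*t) + (d2 + r2*t) = 66
Step 3: t = (66 - 10 - 0)/(31 + 46) = 56/77 = 8/11
Step 4: u1 = d1 + r1*t = 10 + 31 * 8/11 = 358/11
Step 5: (Check: u2 = d2 + r2*t = 368/11; u1+u2 = 358/11 + 368/11 = 66, on the frontier.)

358/11


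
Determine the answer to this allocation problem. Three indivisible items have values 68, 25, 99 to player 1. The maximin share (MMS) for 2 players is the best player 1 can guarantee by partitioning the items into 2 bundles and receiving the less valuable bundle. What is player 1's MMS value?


Step 1: Item values = 68, 25, 99
Step 2: Enumerate all 2-bundle partitions and take the smaller bundle:
  Partition 1: {68} vs {25,99} -> bundles 68, 124; min = 68
  Partition 2: {25} vs {68,99} -> bundles 25, 167; min = 25
  Partition 3: {99} vs {68,25} -> bundles 99, 93; min = 93
Step 3: MMS = max(68, 25, 93) = 93

93


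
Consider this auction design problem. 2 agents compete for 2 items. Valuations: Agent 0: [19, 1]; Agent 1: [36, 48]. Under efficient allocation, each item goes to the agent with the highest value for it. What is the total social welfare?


Step 1: For each item, find the maximum value among all agents.
Step 2: Item 0 -> Agent 1 (value 36)
Step 3: Item 1 -> Agent 1 (value 48)
Step 4: Total welfare = 36 + 48 = 84

84


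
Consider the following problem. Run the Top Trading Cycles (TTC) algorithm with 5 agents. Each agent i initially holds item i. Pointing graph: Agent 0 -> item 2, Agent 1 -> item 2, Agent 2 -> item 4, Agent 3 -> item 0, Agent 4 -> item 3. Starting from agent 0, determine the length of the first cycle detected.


Step 1: Trace the pointer graph from agent 0: 0 -> 2 -> 4 -> 3 -> 0
Step 2: A cycle is detected when we revisit agent 0
Step 3: The cycle is: 0 -> 2 -> 4 -> 3 -> 0
Step 4: Cycle length = 4

4


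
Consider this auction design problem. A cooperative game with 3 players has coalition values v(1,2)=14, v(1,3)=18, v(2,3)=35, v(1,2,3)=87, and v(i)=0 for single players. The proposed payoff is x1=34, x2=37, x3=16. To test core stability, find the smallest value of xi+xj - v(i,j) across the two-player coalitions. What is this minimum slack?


Step 1: Slack for coalition (1,2): x1+x2 - v12 = 71 - 14 = 57
Step 2: Slack for coalition (1,3): x1+x3 - v13 = 50 - 18 = 32
Step 3: Slack for coalition (2,3): x2+x3 - v23 = 53 - 35 = 18
Step 4: Minimum slack = min(57, 32, 18) = 18, attained by (2,3); no pair can gain by deviating, so the allocation is in the core

18


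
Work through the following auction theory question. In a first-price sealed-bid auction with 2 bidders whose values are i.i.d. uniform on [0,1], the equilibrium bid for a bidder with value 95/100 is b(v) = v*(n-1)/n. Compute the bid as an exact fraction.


Step 1: The symmetric BNE bidding function is b(v) = v * (n-1) / n
Step 2: Substitute v = 19/20 and n = 2
Step 3: b = 19/20 * 1/2
Step 4: b = 19/40

19/40


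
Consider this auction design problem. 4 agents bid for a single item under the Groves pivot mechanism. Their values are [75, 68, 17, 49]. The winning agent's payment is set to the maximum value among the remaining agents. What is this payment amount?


Step 1: The efficient winner is agent 0 with value 75
Step 2: Other agents' values: [68, 17, 49]
Step 3: Pivot payment = max(others) = 68
Step 4: The winner pays 68

68
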